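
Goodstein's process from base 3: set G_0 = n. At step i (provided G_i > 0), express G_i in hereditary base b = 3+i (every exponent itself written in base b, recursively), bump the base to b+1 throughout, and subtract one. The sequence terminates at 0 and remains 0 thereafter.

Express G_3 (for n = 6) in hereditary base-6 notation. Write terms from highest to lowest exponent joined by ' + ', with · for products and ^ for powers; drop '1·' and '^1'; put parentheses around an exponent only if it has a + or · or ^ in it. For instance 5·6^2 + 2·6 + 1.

6 + 1

[0] 6 ≡ 2·3 (base 3). Lift 4: 8. −1: 7.
[1] 7 ≡ 4 + 3 (base 4). Lift 5: 8. −1: 7.
[2] 7 ≡ 5 + 2 (base 5). Lift 6: 8. −1: 7.
[3] 7 ≡ 6 + 1 (base 6). Lift 7: 8. −1: 7.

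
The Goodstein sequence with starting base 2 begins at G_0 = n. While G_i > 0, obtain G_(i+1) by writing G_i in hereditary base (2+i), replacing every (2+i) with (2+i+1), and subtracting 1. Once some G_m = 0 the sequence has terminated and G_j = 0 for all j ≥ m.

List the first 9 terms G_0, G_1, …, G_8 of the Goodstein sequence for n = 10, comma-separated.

10, 83, 1025, 15625, 279935, 4215754, 84073323, 1937434592, 50000555551

10 —HB2→ 2^(2 + 1) + 2 —bump→ 3^(3 + 1) + 3 = 84 —(−1)→ 83
83 —HB3→ 3^(3 + 1) + 2 —bump→ 4^(4 + 1) + 2 = 1026 —(−1)→ 1025
1025 —HB4→ 4^(4 + 1) + 1 —bump→ 5^(5 + 1) + 1 = 15626 —(−1)→ 15625
15625 —HB5→ 5^(5 + 1) —bump→ 6^(6 + 1) = 279936 —(−1)→ 279935
279935 —HB6→ 5·6^6 + 5·6^5 + 5·6^4 + 5·6^3 + 5·6^2 + 5·6 + 5 —bump→ 5·7^7 + 5·7^5 + 5·7^4 + 5·7^3 + 5·7^2 + 5·7 + 5 = 4215755 —(−1)→ 4215754
4215754 —HB7→ 5·7^7 + 5·7^5 + 5·7^4 + 5·7^3 + 5·7^2 + 5·7 + 4 —bump→ 5·8^8 + 5·8^5 + 5·8^4 + 5·8^3 + 5·8^2 + 5·8 + 4 = 84073324 —(−1)→ 84073323
84073323 —HB8→ 5·8^8 + 5·8^5 + 5·8^4 + 5·8^3 + 5·8^2 + 5·8 + 3 —bump→ 5·9^9 + 5·9^5 + 5·9^4 + 5·9^3 + 5·9^2 + 5·9 + 3 = 1937434593 —(−1)→ 1937434592
1937434592 —HB9→ 5·9^9 + 5·9^5 + 5·9^4 + 5·9^3 + 5·9^2 + 5·9 + 2 —bump→ 5·10^10 + 5·10^5 + 5·10^4 + 5·10^3 + 5·10^2 + 5·10 + 2 = 50000555552 —(−1)→ 50000555551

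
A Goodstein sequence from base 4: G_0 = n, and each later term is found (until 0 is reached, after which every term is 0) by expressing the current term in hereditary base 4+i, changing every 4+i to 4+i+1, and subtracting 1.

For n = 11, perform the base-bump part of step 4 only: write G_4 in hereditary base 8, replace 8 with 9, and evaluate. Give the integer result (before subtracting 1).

i=0: 11 = 2·4 + 3 (b=4); 4→5: 2·5 + 3 = 13; 13−1 = 12
i=1: 12 = 2·5 + 2 (b=5); 5→6: 2·6 + 2 = 14; 14−1 = 13
i=2: 13 = 2·6 + 1 (b=6); 6→7: 2·7 + 1 = 15; 15−1 = 14
i=3: 14 = 2·7 (b=7); 7→8: 2·8 = 16; 16−1 = 15
i=4: 15 = 8 + 7 (b=8); 8→9: 9 + 7 = 16; 16−1 = 15

16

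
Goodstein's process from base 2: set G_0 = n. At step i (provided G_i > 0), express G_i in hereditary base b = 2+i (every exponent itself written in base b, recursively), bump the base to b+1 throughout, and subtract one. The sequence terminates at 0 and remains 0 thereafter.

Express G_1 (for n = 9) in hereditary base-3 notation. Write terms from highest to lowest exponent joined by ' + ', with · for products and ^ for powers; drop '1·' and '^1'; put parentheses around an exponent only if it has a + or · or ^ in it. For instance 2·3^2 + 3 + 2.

i=0: 9 = 2^(2 + 1) + 1 (b=2); 2→3: 3^(3 + 1) + 1 = 82; 82−1 = 81
i=1: 81 = 3^(3 + 1) (b=3); 3→4: 4^(4 + 1) = 1024; 1024−1 = 1023

3^(3 + 1)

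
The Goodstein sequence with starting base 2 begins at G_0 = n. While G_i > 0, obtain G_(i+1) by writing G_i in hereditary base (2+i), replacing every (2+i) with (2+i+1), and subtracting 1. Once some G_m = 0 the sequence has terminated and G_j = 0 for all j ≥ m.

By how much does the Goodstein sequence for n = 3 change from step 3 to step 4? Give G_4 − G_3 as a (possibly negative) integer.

-1

G_0=3  [base 2] 2 + 1  →[2↦3]→  3 + 1 = 4  −1 ⇒ G_1=3
G_1=3  [base 3] 3  →[3↦4]→  4 = 4  −1 ⇒ G_2=3
G_2=3  [base 4] 3  →[4↦5]→  3 = 3  −1 ⇒ G_3=2
G_3=2  [base 5] 2  →[5↦6]→  2 = 2  −1 ⇒ G_4=1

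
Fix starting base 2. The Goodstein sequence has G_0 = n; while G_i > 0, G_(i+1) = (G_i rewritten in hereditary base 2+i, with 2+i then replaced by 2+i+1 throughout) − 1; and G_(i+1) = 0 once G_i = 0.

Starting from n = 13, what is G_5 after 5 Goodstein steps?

i=0: 13 = 2^(2 + 1) + 2^2 + 1 (b=2); 2→3: 3^(3 + 1) + 3^3 + 1 = 109; 109−1 = 108
i=1: 108 = 3^(3 + 1) + 3^3 (b=3); 3→4: 4^(4 + 1) + 4^4 = 1280; 1280−1 = 1279
i=2: 1279 = 4^(4 + 1) + 3·4^3 + 3·4^2 + 3·4 + 3 (b=4); 4→5: 5^(5 + 1) + 3·5^3 + 3·5^2 + 3·5 + 3 = 16093; 16093−1 = 16092
i=3: 16092 = 5^(5 + 1) + 3·5^3 + 3·5^2 + 3·5 + 2 (b=5); 5→6: 6^(6 + 1) + 3·6^3 + 3·6^2 + 3·6 + 2 = 280712; 280712−1 = 280711
i=4: 280711 = 6^(6 + 1) + 3·6^3 + 3·6^2 + 3·6 + 1 (b=6); 6→7: 7^(7 + 1) + 3·7^3 + 3·7^2 + 3·7 + 1 = 5765999; 5765999−1 = 5765998

5765998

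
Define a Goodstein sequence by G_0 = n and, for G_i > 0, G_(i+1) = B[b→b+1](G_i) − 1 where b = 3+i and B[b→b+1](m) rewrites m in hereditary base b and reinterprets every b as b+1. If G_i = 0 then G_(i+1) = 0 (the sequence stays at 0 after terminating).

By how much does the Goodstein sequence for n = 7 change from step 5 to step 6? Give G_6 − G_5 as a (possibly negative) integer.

step 0: 7 = 2·3 + 1; sub 4 for 3: 2·4 + 1; = 9; G_1 = 9−1 = 8
step 1: 8 = 2·4; sub 5 for 4: 2·5; = 10; G_2 = 10−1 = 9
step 2: 9 = 5 + 4; sub 6 for 5: 6 + 4; = 10; G_3 = 10−1 = 9
step 3: 9 = 6 + 3; sub 7 for 6: 7 + 3; = 10; G_4 = 10−1 = 9
step 4: 9 = 7 + 2; sub 8 for 7: 8 + 2; = 10; G_5 = 10−1 = 9
step 5: 9 = 8 + 1; sub 9 for 8: 9 + 1; = 10; G_6 = 10−1 = 9

0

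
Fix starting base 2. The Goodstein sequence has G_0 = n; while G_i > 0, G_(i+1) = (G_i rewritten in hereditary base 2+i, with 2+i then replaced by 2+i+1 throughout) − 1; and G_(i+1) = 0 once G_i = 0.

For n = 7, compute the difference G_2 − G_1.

(0) 7|_2 = 2^2 + 2 + 1 ↦ 3^3 + 3 + 1|_3 = 31 ⇒ 30
(1) 30|_3 = 3^3 + 3 ↦ 4^4 + 4|_4 = 260 ⇒ 259

229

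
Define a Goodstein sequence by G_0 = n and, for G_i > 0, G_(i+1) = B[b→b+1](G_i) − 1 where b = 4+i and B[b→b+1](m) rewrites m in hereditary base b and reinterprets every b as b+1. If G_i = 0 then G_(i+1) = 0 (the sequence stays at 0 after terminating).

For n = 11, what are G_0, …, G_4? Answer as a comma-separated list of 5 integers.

11, 12, 13, 14, 15

G_0=11  [base 4] 2·4 + 3  →[4↦5]→  2·5 + 3 = 13  −1 ⇒ G_1=12
G_1=12  [base 5] 2·5 + 2  →[5↦6]→  2·6 + 2 = 14  −1 ⇒ G_2=13
G_2=13  [base 6] 2·6 + 1  →[6↦7]→  2·7 + 1 = 15  −1 ⇒ G_3=14
G_3=14  [base 7] 2·7  →[7↦8]→  2·8 = 16  −1 ⇒ G_4=15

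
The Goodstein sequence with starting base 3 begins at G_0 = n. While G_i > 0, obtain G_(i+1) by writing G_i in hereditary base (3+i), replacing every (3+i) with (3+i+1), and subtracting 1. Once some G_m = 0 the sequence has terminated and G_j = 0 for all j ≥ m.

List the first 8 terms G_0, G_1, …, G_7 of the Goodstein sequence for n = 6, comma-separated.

G_0=6  [base 3] 2·3  →[3↦4]→  2·4 = 8  −1 ⇒ G_1=7
G_1=7  [base 4] 4 + 3  →[4↦5]→  5 + 3 = 8  −1 ⇒ G_2=7
G_2=7  [base 5] 5 + 2  →[5↦6]→  6 + 2 = 8  −1 ⇒ G_3=7
G_3=7  [base 6] 6 + 1  →[6↦7]→  7 + 1 = 8  −1 ⇒ G_4=7
G_4=7  [base 7] 7  →[7↦8]→  8 = 8  −1 ⇒ G_5=7
G_5=7  [base 8] 7  →[8↦9]→  7 = 7  −1 ⇒ G_6=6
G_6=6  [base 9] 6  →[9↦10]→  6 = 6  −1 ⇒ G_7=5

6, 7, 7, 7, 7, 7, 6, 5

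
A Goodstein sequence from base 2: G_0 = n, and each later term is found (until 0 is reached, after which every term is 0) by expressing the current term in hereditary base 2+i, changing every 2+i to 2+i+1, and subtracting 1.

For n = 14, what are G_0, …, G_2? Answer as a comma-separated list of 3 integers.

14, 110, 1281

(0) 14|_2 = 2^(2 + 1) + 2^2 + 2 ↦ 3^(3 + 1) + 3^3 + 3|_3 = 111 ⇒ 110
(1) 110|_3 = 3^(3 + 1) + 3^3 + 2 ↦ 4^(4 + 1) + 4^4 + 2|_4 = 1282 ⇒ 1281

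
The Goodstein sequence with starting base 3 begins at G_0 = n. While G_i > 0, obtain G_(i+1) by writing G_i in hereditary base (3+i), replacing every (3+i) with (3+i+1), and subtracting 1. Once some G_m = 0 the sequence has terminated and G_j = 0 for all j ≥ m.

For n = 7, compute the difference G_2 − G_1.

1

[0] 7 ≡ 2·3 + 1 (base 3). Lift 4: 9. −1: 8.
[1] 8 ≡ 2·4 (base 4). Lift 5: 10. −1: 9.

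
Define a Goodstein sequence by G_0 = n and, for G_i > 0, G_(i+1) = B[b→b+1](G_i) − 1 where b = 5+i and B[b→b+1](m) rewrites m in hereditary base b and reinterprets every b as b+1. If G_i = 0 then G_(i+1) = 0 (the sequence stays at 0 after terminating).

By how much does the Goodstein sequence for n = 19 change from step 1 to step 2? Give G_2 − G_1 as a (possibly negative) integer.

step 0: 19 = 3·5 + 4; sub 6 for 5: 3·6 + 4; = 22; G_1 = 22−1 = 21
step 1: 21 = 3·6 + 3; sub 7 for 6: 3·7 + 3; = 24; G_2 = 24−1 = 23

2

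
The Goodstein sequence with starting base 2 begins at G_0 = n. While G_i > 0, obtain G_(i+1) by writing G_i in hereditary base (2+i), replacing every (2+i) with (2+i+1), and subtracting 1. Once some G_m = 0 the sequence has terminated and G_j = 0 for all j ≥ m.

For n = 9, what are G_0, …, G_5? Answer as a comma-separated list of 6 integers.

base 2: 9 = 2^(2 + 1) + 1; at 3: 3^(3 + 1) + 1 = 82; next = 81
base 3: 81 = 3^(3 + 1); at 4: 4^(4 + 1) = 1024; next = 1023
base 4: 1023 = 3·4^4 + 3·4^3 + 3·4^2 + 3·4 + 3; at 5: 3·5^5 + 3·5^3 + 3·5^2 + 3·5 + 3 = 9843; next = 9842
base 5: 9842 = 3·5^5 + 3·5^3 + 3·5^2 + 3·5 + 2; at 6: 3·6^6 + 3·6^3 + 3·6^2 + 3·6 + 2 = 140744; next = 140743
base 6: 140743 = 3·6^6 + 3·6^3 + 3·6^2 + 3·6 + 1; at 7: 3·7^7 + 3·7^3 + 3·7^2 + 3·7 + 1 = 2471827; next = 2471826

9, 81, 1023, 9842, 140743, 2471826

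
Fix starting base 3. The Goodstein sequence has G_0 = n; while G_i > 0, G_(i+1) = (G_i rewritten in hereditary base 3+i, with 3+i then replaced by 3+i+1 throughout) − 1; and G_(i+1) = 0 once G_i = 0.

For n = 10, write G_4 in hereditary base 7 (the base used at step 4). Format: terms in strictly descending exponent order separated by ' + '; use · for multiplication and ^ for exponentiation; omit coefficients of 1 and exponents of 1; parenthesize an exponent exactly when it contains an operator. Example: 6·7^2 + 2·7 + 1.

4·7 + 2

10 —HB3→ 3^2 + 1 —bump→ 4^2 + 1 = 17 —(−1)→ 16
16 —HB4→ 4^2 —bump→ 5^2 = 25 —(−1)→ 24
24 —HB5→ 4·5 + 4 —bump→ 4·6 + 4 = 28 —(−1)→ 27
27 —HB6→ 4·6 + 3 —bump→ 4·7 + 3 = 31 —(−1)→ 30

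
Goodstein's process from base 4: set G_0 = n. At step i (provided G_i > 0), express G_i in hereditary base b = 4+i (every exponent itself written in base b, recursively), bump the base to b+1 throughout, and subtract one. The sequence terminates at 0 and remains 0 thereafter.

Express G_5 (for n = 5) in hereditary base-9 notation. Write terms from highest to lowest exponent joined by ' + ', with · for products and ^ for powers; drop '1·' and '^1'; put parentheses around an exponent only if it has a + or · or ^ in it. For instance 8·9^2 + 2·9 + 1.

2

G_0 = 5. HB_4(5) = 4 + 1. Bump = 6. G_1 = 5.
G_1 = 5. HB_5(5) = 5. Bump = 6. G_2 = 5.
G_2 = 5. HB_6(5) = 5. Bump = 5. G_3 = 4.
G_3 = 4. HB_7(4) = 4. Bump = 4. G_4 = 3.
G_4 = 3. HB_8(3) = 3. Bump = 3. G_5 = 2.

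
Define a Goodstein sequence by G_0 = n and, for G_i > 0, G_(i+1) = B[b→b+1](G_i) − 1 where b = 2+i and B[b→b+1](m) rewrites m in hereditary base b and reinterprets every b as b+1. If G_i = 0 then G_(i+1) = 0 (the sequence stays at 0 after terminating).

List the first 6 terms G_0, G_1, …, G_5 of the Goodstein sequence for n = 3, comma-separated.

G_0=3  [base 2] 2 + 1  →[2↦3]→  3 + 1 = 4  −1 ⇒ G_1=3
G_1=3  [base 3] 3  →[3↦4]→  4 = 4  −1 ⇒ G_2=3
G_2=3  [base 4] 3  →[4↦5]→  3 = 3  −1 ⇒ G_3=2
G_3=2  [base 5] 2  →[5↦6]→  2 = 2  −1 ⇒ G_4=1
G_4=1  [base 6] 1  →[6↦7]→  1 = 1  −1 ⇒ G_5=0

3, 3, 3, 2, 1, 0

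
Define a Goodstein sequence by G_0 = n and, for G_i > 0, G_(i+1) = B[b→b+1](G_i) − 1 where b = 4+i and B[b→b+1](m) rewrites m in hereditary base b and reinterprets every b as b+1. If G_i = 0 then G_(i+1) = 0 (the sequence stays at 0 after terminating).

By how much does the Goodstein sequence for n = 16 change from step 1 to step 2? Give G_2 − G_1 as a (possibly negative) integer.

(0) 16|_4 = 4^2 ↦ 5^2|_5 = 25 ⇒ 24
(1) 24|_5 = 4·5 + 4 ↦ 4·6 + 4|_6 = 28 ⇒ 27

3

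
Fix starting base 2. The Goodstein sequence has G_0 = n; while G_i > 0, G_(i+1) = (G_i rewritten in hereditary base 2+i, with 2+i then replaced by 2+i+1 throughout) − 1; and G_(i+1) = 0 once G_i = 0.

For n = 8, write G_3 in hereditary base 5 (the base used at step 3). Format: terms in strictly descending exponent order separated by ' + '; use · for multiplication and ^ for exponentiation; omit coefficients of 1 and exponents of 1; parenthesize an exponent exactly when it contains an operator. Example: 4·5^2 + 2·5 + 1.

2·5^5 + 2·5^2 + 2·5

(0) 8|_2 = 2^(2 + 1) ↦ 3^(3 + 1)|_3 = 81 ⇒ 80
(1) 80|_3 = 2·3^3 + 2·3^2 + 2·3 + 2 ↦ 2·4^4 + 2·4^2 + 2·4 + 2|_4 = 554 ⇒ 553
(2) 553|_4 = 2·4^4 + 2·4^2 + 2·4 + 1 ↦ 2·5^5 + 2·5^2 + 2·5 + 1|_5 = 6311 ⇒ 6310
(3) 6310|_5 = 2·5^5 + 2·5^2 + 2·5 ↦ 2·6^6 + 2·6^2 + 2·6|_6 = 93396 ⇒ 93395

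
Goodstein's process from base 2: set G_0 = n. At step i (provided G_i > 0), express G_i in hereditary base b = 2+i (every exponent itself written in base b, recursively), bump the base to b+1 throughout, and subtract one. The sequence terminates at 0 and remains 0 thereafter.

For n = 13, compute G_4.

[0] 13 ≡ 2^(2 + 1) + 2^2 + 1 (base 2). Lift 3: 109. −1: 108.
[1] 108 ≡ 3^(3 + 1) + 3^3 (base 3). Lift 4: 1280. −1: 1279.
[2] 1279 ≡ 4^(4 + 1) + 3·4^3 + 3·4^2 + 3·4 + 3 (base 4). Lift 5: 16093. −1: 16092.
[3] 16092 ≡ 5^(5 + 1) + 3·5^3 + 3·5^2 + 3·5 + 2 (base 5). Lift 6: 280712. −1: 280711.

280711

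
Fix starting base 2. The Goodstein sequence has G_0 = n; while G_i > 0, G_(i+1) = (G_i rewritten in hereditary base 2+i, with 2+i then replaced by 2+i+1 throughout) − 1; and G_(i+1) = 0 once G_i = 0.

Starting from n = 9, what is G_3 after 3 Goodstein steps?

step 0: 9 = 2^(2 + 1) + 1; sub 3 for 2: 3^(3 + 1) + 1; = 82; G_1 = 82−1 = 81
step 1: 81 = 3^(3 + 1); sub 4 for 3: 4^(4 + 1); = 1024; G_2 = 1024−1 = 1023
step 2: 1023 = 3·4^4 + 3·4^3 + 3·4^2 + 3·4 + 3; sub 5 for 4: 3·5^5 + 3·5^3 + 3·5^2 + 3·5 + 3; = 9843; G_3 = 9843−1 = 9842

9842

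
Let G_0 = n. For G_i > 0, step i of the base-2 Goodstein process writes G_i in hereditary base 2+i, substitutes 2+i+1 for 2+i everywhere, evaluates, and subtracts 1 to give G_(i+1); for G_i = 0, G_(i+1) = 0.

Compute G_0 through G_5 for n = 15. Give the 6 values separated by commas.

15, 111, 1283, 18752, 326593, 6588344

base 2: 15 = 2^(2 + 1) + 2^2 + 2 + 1; at 3: 3^(3 + 1) + 3^3 + 3 + 1 = 112; next = 111
base 3: 111 = 3^(3 + 1) + 3^3 + 3; at 4: 4^(4 + 1) + 4^4 + 4 = 1284; next = 1283
base 4: 1283 = 4^(4 + 1) + 4^4 + 3; at 5: 5^(5 + 1) + 5^5 + 3 = 18753; next = 18752
base 5: 18752 = 5^(5 + 1) + 5^5 + 2; at 6: 6^(6 + 1) + 6^6 + 2 = 326594; next = 326593
base 6: 326593 = 6^(6 + 1) + 6^6 + 1; at 7: 7^(7 + 1) + 7^7 + 1 = 6588345; next = 6588344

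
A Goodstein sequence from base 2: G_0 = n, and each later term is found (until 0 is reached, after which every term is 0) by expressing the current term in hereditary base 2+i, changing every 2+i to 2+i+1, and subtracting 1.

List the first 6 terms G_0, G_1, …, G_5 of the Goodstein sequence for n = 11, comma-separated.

base 2: 11 = 2^(2 + 1) + 2 + 1; at 3: 3^(3 + 1) + 3 + 1 = 85; next = 84
base 3: 84 = 3^(3 + 1) + 3; at 4: 4^(4 + 1) + 4 = 1028; next = 1027
base 4: 1027 = 4^(4 + 1) + 3; at 5: 5^(5 + 1) + 3 = 15628; next = 15627
base 5: 15627 = 5^(5 + 1) + 2; at 6: 6^(6 + 1) + 2 = 279938; next = 279937
base 6: 279937 = 6^(6 + 1) + 1; at 7: 7^(7 + 1) + 1 = 5764802; next = 5764801

11, 84, 1027, 15627, 279937, 5764801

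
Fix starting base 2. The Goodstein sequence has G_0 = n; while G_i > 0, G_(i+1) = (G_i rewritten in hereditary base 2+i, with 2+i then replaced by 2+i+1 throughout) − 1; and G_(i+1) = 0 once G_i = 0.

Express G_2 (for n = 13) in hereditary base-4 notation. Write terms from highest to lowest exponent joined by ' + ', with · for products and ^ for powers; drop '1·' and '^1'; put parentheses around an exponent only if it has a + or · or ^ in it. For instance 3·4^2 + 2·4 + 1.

4^(4 + 1) + 3·4^3 + 3·4^2 + 3·4 + 3

[0] 13 ≡ 2^(2 + 1) + 2^2 + 1 (base 2). Lift 3: 109. −1: 108.
[1] 108 ≡ 3^(3 + 1) + 3^3 (base 3). Lift 4: 1280. −1: 1279.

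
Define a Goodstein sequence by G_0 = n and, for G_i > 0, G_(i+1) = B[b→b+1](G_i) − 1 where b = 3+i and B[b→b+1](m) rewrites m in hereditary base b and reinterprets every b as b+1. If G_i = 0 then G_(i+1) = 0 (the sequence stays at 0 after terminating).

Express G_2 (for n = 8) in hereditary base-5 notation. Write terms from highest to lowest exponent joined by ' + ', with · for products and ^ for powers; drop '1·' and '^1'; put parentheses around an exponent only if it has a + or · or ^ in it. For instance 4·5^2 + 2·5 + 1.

[0] 8 ≡ 2·3 + 2 (base 3). Lift 4: 10. −1: 9.
[1] 9 ≡ 2·4 + 1 (base 4). Lift 5: 11. −1: 10.
[2] 10 ≡ 2·5 (base 5). Lift 6: 12. −1: 11.

2·5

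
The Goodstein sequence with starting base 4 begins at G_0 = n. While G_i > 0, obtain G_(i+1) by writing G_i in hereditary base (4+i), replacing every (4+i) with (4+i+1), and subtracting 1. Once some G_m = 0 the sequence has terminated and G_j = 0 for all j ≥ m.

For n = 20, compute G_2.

G_0=20  [base 4] 4^2 + 4  →[4↦5]→  5^2 + 5 = 30  −1 ⇒ G_1=29
G_1=29  [base 5] 5^2 + 4  →[5↦6]→  6^2 + 4 = 40  −1 ⇒ G_2=39

39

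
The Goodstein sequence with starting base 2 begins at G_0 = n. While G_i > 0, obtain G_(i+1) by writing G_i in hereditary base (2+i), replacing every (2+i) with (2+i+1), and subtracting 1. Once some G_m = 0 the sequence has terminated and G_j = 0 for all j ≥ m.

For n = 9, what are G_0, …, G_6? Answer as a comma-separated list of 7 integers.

9, 81, 1023, 9842, 140743, 2471826, 50333399

base 2: 9 = 2^(2 + 1) + 1; at 3: 3^(3 + 1) + 1 = 82; next = 81
base 3: 81 = 3^(3 + 1); at 4: 4^(4 + 1) = 1024; next = 1023
base 4: 1023 = 3·4^4 + 3·4^3 + 3·4^2 + 3·4 + 3; at 5: 3·5^5 + 3·5^3 + 3·5^2 + 3·5 + 3 = 9843; next = 9842
base 5: 9842 = 3·5^5 + 3·5^3 + 3·5^2 + 3·5 + 2; at 6: 3·6^6 + 3·6^3 + 3·6^2 + 3·6 + 2 = 140744; next = 140743
base 6: 140743 = 3·6^6 + 3·6^3 + 3·6^2 + 3·6 + 1; at 7: 3·7^7 + 3·7^3 + 3·7^2 + 3·7 + 1 = 2471827; next = 2471826
base 7: 2471826 = 3·7^7 + 3·7^3 + 3·7^2 + 3·7; at 8: 3·8^8 + 3·8^3 + 3·8^2 + 3·8 = 50333400; next = 50333399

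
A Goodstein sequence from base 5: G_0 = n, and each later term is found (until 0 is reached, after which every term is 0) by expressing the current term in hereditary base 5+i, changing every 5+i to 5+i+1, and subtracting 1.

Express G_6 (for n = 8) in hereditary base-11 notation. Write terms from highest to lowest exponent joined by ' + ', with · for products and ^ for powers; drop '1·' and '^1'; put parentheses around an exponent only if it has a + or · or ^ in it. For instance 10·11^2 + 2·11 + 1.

6

(0) 8|_5 = 5 + 3 ↦ 6 + 3|_6 = 9 ⇒ 8
(1) 8|_6 = 6 + 2 ↦ 7 + 2|_7 = 9 ⇒ 8
(2) 8|_7 = 7 + 1 ↦ 8 + 1|_8 = 9 ⇒ 8
(3) 8|_8 = 8 ↦ 9|_9 = 9 ⇒ 8
(4) 8|_9 = 8 ↦ 8|_10 = 8 ⇒ 7
(5) 7|_10 = 7 ↦ 7|_11 = 7 ⇒ 6
(6) 6|_11 = 6 ↦ 6|_12 = 6 ⇒ 5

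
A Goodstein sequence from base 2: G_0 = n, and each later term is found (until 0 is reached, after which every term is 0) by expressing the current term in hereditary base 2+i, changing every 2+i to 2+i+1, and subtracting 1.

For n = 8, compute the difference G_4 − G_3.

(0) 8|_2 = 2^(2 + 1) ↦ 3^(3 + 1)|_3 = 81 ⇒ 80
(1) 80|_3 = 2·3^3 + 2·3^2 + 2·3 + 2 ↦ 2·4^4 + 2·4^2 + 2·4 + 2|_4 = 554 ⇒ 553
(2) 553|_4 = 2·4^4 + 2·4^2 + 2·4 + 1 ↦ 2·5^5 + 2·5^2 + 2·5 + 1|_5 = 6311 ⇒ 6310
(3) 6310|_5 = 2·5^5 + 2·5^2 + 2·5 ↦ 2·6^6 + 2·6^2 + 2·6|_6 = 93396 ⇒ 93395

87085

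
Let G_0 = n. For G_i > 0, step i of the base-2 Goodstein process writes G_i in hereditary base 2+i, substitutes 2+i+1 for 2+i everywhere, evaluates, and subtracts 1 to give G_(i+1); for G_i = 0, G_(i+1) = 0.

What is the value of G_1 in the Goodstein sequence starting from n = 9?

(0) 9|_2 = 2^(2 + 1) + 1 ↦ 3^(3 + 1) + 1|_3 = 82 ⇒ 81
(1) 81|_3 = 3^(3 + 1) ↦ 4^(4 + 1)|_4 = 1024 ⇒ 1023

81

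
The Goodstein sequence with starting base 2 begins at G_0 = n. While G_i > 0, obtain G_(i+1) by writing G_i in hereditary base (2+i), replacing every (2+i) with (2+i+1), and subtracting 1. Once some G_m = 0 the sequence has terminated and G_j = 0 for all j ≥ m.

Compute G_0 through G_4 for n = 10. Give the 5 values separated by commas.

(0) 10|_2 = 2^(2 + 1) + 2 ↦ 3^(3 + 1) + 3|_3 = 84 ⇒ 83
(1) 83|_3 = 3^(3 + 1) + 2 ↦ 4^(4 + 1) + 2|_4 = 1026 ⇒ 1025
(2) 1025|_4 = 4^(4 + 1) + 1 ↦ 5^(5 + 1) + 1|_5 = 15626 ⇒ 15625
(3) 15625|_5 = 5^(5 + 1) ↦ 6^(6 + 1)|_6 = 279936 ⇒ 279935

10, 83, 1025, 15625, 279935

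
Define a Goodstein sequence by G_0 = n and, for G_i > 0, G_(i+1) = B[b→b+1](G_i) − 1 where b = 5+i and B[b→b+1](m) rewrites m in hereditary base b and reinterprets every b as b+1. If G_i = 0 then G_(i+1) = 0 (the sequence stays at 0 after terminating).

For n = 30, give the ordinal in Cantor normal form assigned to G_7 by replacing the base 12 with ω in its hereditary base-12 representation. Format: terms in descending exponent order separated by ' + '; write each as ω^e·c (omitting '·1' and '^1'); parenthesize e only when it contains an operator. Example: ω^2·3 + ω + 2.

G_0=30  [base 5] 5^2 + 5  →[5↦6]→  6^2 + 6 = 42  −1 ⇒ G_1=41
G_1=41  [base 6] 6^2 + 5  →[6↦7]→  7^2 + 5 = 54  −1 ⇒ G_2=53
G_2=53  [base 7] 7^2 + 4  →[7↦8]→  8^2 + 4 = 68  −1 ⇒ G_3=67
G_3=67  [base 8] 8^2 + 3  →[8↦9]→  9^2 + 3 = 84  −1 ⇒ G_4=83
G_4=83  [base 9] 9^2 + 2  →[9↦10]→  10^2 + 2 = 102  −1 ⇒ G_5=101
G_5=101  [base 10] 10^2 + 1  →[10↦11]→  11^2 + 1 = 122  −1 ⇒ G_6=121
G_6=121  [base 11] 11^2  →[11↦12]→  12^2 = 144  −1 ⇒ G_7=143
G_7=143  [base 12] 11·12 + 11  →[12↦13]→  11·13 + 11 = 154  −1 ⇒ G_8=153

ω·11 + 11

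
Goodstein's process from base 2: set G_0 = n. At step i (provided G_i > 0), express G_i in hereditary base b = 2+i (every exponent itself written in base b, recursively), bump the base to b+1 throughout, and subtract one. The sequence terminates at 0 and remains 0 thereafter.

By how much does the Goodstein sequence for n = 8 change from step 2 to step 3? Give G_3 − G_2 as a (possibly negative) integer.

G_0 = 8. HB_2(8) = 2^(2 + 1). Bump = 81. G_1 = 80.
G_1 = 80. HB_3(80) = 2·3^3 + 2·3^2 + 2·3 + 2. Bump = 554. G_2 = 553.
G_2 = 553. HB_4(553) = 2·4^4 + 2·4^2 + 2·4 + 1. Bump = 6311. G_3 = 6310.

5757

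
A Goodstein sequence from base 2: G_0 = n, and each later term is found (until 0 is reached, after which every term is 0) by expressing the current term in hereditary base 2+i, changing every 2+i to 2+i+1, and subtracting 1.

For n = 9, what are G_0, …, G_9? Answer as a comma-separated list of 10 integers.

[0] 9 ≡ 2^(2 + 1) + 1 (base 2). Lift 3: 82. −1: 81.
[1] 81 ≡ 3^(3 + 1) (base 3). Lift 4: 1024. −1: 1023.
[2] 1023 ≡ 3·4^4 + 3·4^3 + 3·4^2 + 3·4 + 3 (base 4). Lift 5: 9843. −1: 9842.
[3] 9842 ≡ 3·5^5 + 3·5^3 + 3·5^2 + 3·5 + 2 (base 5). Lift 6: 140744. −1: 140743.
[4] 140743 ≡ 3·6^6 + 3·6^3 + 3·6^2 + 3·6 + 1 (base 6). Lift 7: 2471827. −1: 2471826.
[5] 2471826 ≡ 3·7^7 + 3·7^3 + 3·7^2 + 3·7 (base 7). Lift 8: 50333400. −1: 50333399.
[6] 50333399 ≡ 3·8^8 + 3·8^3 + 3·8^2 + 2·8 + 7 (base 8). Lift 9: 1162263922. −1: 1162263921.
[7] 1162263921 ≡ 3·9^9 + 3·9^3 + 3·9^2 + 2·9 + 6 (base 9). Lift 10: 30000003326. −1: 30000003325.
[8] 30000003325 ≡ 3·10^10 + 3·10^3 + 3·10^2 + 2·10 + 5 (base 10). Lift 11: 855935016216. −1: 855935016215.

9, 81, 1023, 9842, 140743, 2471826, 50333399, 1162263921, 30000003325, 855935016215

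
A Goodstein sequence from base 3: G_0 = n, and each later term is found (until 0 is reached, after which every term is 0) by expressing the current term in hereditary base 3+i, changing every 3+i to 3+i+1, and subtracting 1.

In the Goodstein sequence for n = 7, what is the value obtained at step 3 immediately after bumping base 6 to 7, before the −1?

10

7 —HB3→ 2·3 + 1 —bump→ 2·4 + 1 = 9 —(−1)→ 8
8 —HB4→ 2·4 —bump→ 2·5 = 10 —(−1)→ 9
9 —HB5→ 5 + 4 —bump→ 6 + 4 = 10 —(−1)→ 9
9 —HB6→ 6 + 3 —bump→ 7 + 3 = 10 —(−1)→ 9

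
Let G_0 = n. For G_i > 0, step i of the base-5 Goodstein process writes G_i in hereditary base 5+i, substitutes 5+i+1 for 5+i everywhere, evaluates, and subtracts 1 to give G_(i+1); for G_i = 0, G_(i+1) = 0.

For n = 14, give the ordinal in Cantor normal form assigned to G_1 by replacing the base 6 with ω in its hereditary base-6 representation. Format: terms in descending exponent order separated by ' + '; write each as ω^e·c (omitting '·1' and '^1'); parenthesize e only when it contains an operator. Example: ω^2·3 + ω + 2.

(0) 14|_5 = 2·5 + 4 ↦ 2·6 + 4|_6 = 16 ⇒ 15
(1) 15|_6 = 2·6 + 3 ↦ 2·7 + 3|_7 = 17 ⇒ 16

ω·2 + 3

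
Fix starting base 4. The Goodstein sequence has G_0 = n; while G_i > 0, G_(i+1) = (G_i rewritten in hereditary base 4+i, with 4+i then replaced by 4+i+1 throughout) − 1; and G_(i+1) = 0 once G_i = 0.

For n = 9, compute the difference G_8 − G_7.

9 —HB4→ 2·4 + 1 —bump→ 2·5 + 1 = 11 —(−1)→ 10
10 —HB5→ 2·5 —bump→ 2·6 = 12 —(−1)→ 11
11 —HB6→ 6 + 5 —bump→ 7 + 5 = 12 —(−1)→ 11
11 —HB7→ 7 + 4 —bump→ 8 + 4 = 12 —(−1)→ 11
11 —HB8→ 8 + 3 —bump→ 9 + 3 = 12 —(−1)→ 11
11 —HB9→ 9 + 2 —bump→ 10 + 2 = 12 —(−1)→ 11
11 —HB10→ 10 + 1 —bump→ 11 + 1 = 12 —(−1)→ 11
11 —HB11→ 11 —bump→ 12 = 12 —(−1)→ 11

0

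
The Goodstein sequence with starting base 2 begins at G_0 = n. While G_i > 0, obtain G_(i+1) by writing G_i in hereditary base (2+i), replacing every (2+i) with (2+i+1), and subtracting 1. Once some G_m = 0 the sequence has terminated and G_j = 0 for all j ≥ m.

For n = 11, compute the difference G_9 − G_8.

11 —HB2→ 2^(2 + 1) + 2 + 1 —bump→ 3^(3 + 1) + 3 + 1 = 85 —(−1)→ 84
84 —HB3→ 3^(3 + 1) + 3 —bump→ 4^(4 + 1) + 4 = 1028 —(−1)→ 1027
1027 —HB4→ 4^(4 + 1) + 3 —bump→ 5^(5 + 1) + 3 = 15628 —(−1)→ 15627
15627 —HB5→ 5^(5 + 1) + 2 —bump→ 6^(6 + 1) + 2 = 279938 —(−1)→ 279937
279937 —HB6→ 6^(6 + 1) + 1 —bump→ 7^(7 + 1) + 1 = 5764802 —(−1)→ 5764801
5764801 —HB7→ 7^(7 + 1) —bump→ 8^(8 + 1) = 134217728 —(−1)→ 134217727
134217727 —HB8→ 7·8^8 + 7·8^7 + 7·8^6 + 7·8^5 + 7·8^4 + 7·8^3 + 7·8^2 + 7·8 + 7 —bump→ 7·9^9 + 7·9^7 + 7·9^6 + 7·9^5 + 7·9^4 + 7·9^3 + 7·9^2 + 7·9 + 7 = 2749609303 —(−1)→ 2749609302
2749609302 —HB9→ 7·9^9 + 7·9^7 + 7·9^6 + 7·9^5 + 7·9^4 + 7·9^3 + 7·9^2 + 7·9 + 6 —bump→ 7·10^10 + 7·10^7 + 7·10^6 + 7·10^5 + 7·10^4 + 7·10^3 + 7·10^2 + 7·10 + 6 = 70077777776 —(−1)→ 70077777775
70077777775 —HB10→ 7·10^10 + 7·10^7 + 7·10^6 + 7·10^5 + 7·10^4 + 7·10^3 + 7·10^2 + 7·10 + 5 —bump→ 7·11^11 + 7·11^7 + 7·11^6 + 7·11^5 + 7·11^4 + 7·11^3 + 7·11^2 + 7·11 + 5 = 1997331745491 —(−1)→ 1997331745490

1927253967715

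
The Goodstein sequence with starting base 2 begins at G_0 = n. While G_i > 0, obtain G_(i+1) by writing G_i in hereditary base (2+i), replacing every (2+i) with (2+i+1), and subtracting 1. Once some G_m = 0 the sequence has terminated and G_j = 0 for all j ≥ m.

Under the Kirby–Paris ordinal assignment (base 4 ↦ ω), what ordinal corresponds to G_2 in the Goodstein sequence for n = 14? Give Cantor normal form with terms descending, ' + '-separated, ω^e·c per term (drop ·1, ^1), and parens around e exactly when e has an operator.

i=0: 14 = 2^(2 + 1) + 2^2 + 2 (b=2); 2→3: 3^(3 + 1) + 3^3 + 3 = 111; 111−1 = 110
i=1: 110 = 3^(3 + 1) + 3^3 + 2 (b=3); 3→4: 4^(4 + 1) + 4^4 + 2 = 1282; 1282−1 = 1281
i=2: 1281 = 4^(4 + 1) + 4^4 + 1 (b=4); 4→5: 5^(5 + 1) + 5^5 + 1 = 18751; 18751−1 = 18750

ω^(ω + 1) + ω^ω + 1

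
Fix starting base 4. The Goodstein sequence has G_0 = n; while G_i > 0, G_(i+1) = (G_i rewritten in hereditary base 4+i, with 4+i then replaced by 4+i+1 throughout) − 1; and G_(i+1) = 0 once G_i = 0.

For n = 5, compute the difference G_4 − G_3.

-1

G_0 = 5. HB_4(5) = 4 + 1. Bump = 6. G_1 = 5.
G_1 = 5. HB_5(5) = 5. Bump = 6. G_2 = 5.
G_2 = 5. HB_6(5) = 5. Bump = 5. G_3 = 4.
G_3 = 4. HB_7(4) = 4. Bump = 4. G_4 = 3.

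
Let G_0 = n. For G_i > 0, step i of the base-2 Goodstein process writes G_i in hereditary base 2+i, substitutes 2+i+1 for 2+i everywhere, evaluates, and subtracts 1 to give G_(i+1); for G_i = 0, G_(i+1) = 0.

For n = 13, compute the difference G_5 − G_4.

step 0: 13 = 2^(2 + 1) + 2^2 + 1; sub 3 for 2: 3^(3 + 1) + 3^3 + 1; = 109; G_1 = 109−1 = 108
step 1: 108 = 3^(3 + 1) + 3^3; sub 4 for 3: 4^(4 + 1) + 4^4; = 1280; G_2 = 1280−1 = 1279
step 2: 1279 = 4^(4 + 1) + 3·4^3 + 3·4^2 + 3·4 + 3; sub 5 for 4: 5^(5 + 1) + 3·5^3 + 3·5^2 + 3·5 + 3; = 16093; G_3 = 16093−1 = 16092
step 3: 16092 = 5^(5 + 1) + 3·5^3 + 3·5^2 + 3·5 + 2; sub 6 for 5: 6^(6 + 1) + 3·6^3 + 3·6^2 + 3·6 + 2; = 280712; G_4 = 280712−1 = 280711
step 4: 280711 = 6^(6 + 1) + 3·6^3 + 3·6^2 + 3·6 + 1; sub 7 for 6: 7^(7 + 1) + 3·7^3 + 3·7^2 + 3·7 + 1; = 5765999; G_5 = 5765999−1 = 5765998

5485287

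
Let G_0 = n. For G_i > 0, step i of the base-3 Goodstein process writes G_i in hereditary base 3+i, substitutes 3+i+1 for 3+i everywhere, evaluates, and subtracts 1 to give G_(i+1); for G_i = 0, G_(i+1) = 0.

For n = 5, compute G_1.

[0] 5 ≡ 3 + 2 (base 3). Lift 4: 6. −1: 5.
[1] 5 ≡ 4 + 1 (base 4). Lift 5: 6. −1: 5.

5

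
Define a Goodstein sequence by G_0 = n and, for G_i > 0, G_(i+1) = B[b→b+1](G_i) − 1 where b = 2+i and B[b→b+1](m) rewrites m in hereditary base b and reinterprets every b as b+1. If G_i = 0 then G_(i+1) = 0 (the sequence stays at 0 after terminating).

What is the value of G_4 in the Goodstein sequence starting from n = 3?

base 2: 3 = 2 + 1; at 3: 3 + 1 = 4; next = 3
base 3: 3 = 3; at 4: 4 = 4; next = 3
base 4: 3 = 3; at 5: 3 = 3; next = 2
base 5: 2 = 2; at 6: 2 = 2; next = 1
base 6: 1 = 1; at 7: 1 = 1; next = 0

1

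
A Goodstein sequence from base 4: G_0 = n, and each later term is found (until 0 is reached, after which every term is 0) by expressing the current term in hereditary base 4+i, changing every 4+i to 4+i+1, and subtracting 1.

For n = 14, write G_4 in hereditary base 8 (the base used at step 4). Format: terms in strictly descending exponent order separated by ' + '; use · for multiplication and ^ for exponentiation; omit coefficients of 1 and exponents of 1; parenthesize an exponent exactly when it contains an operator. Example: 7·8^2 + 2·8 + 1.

2·8 + 5

(0) 14|_4 = 3·4 + 2 ↦ 3·5 + 2|_5 = 17 ⇒ 16
(1) 16|_5 = 3·5 + 1 ↦ 3·6 + 1|_6 = 19 ⇒ 18
(2) 18|_6 = 3·6 ↦ 3·7|_7 = 21 ⇒ 20
(3) 20|_7 = 2·7 + 6 ↦ 2·8 + 6|_8 = 22 ⇒ 21
(4) 21|_8 = 2·8 + 5 ↦ 2·9 + 5|_9 = 23 ⇒ 22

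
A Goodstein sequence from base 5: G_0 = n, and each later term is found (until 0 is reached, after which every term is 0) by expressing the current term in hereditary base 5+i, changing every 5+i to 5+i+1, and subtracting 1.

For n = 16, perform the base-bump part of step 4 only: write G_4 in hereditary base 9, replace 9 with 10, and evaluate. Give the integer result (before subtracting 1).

base 5: 16 = 3·5 + 1; at 6: 3·6 + 1 = 19; next = 18
base 6: 18 = 3·6; at 7: 3·7 = 21; next = 20
base 7: 20 = 2·7 + 6; at 8: 2·8 + 6 = 22; next = 21
base 8: 21 = 2·8 + 5; at 9: 2·9 + 5 = 23; next = 22
base 9: 22 = 2·9 + 4; at 10: 2·10 + 4 = 24; next = 23

24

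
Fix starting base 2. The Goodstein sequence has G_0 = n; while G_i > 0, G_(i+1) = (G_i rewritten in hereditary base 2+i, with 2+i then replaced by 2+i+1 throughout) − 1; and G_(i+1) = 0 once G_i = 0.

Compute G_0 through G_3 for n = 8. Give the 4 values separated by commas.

8, 80, 553, 6310

G_0 = 8. HB_2(8) = 2^(2 + 1). Bump = 81. G_1 = 80.
G_1 = 80. HB_3(80) = 2·3^3 + 2·3^2 + 2·3 + 2. Bump = 554. G_2 = 553.
G_2 = 553. HB_4(553) = 2·4^4 + 2·4^2 + 2·4 + 1. Bump = 6311. G_3 = 6310.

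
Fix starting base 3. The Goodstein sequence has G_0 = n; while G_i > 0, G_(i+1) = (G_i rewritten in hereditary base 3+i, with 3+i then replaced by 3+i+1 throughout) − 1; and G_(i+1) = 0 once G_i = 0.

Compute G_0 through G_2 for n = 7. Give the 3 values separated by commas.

7, 8, 9

G_0=7  [base 3] 2·3 + 1  →[3↦4]→  2·4 + 1 = 9  −1 ⇒ G_1=8
G_1=8  [base 4] 2·4  →[4↦5]→  2·5 = 10  −1 ⇒ G_2=9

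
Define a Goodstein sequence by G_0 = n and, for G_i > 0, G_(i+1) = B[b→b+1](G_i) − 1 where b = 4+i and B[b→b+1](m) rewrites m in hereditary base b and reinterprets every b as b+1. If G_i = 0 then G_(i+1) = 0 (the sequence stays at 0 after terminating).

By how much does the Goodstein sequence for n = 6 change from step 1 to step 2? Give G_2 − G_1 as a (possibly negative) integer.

G_0=6  [base 4] 4 + 2  →[4↦5]→  5 + 2 = 7  −1 ⇒ G_1=6
G_1=6  [base 5] 5 + 1  →[5↦6]→  6 + 1 = 7  −1 ⇒ G_2=6

0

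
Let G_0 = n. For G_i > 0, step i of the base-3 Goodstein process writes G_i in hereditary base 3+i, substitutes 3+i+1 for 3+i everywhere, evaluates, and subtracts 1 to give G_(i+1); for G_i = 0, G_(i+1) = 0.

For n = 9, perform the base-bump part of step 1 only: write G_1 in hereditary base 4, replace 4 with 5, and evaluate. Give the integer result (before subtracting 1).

i=0: 9 = 3^2 (b=3); 3→4: 4^2 = 16; 16−1 = 15
i=1: 15 = 3·4 + 3 (b=4); 4→5: 3·5 + 3 = 18; 18−1 = 17

18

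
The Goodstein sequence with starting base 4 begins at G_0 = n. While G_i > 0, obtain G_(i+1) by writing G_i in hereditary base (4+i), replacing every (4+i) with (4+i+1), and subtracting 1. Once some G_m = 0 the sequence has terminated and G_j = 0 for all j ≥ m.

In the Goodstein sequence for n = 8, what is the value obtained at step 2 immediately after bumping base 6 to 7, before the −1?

10

G_0 = 8. HB_4(8) = 2·4. Bump = 10. G_1 = 9.
G_1 = 9. HB_5(9) = 5 + 4. Bump = 10. G_2 = 9.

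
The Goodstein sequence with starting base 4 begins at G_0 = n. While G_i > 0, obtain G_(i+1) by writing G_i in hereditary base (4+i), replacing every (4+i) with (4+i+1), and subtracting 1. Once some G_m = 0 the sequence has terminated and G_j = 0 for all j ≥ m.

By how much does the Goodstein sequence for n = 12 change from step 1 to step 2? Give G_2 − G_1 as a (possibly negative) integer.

G_0 = 12. HB_4(12) = 3·4. Bump = 15. G_1 = 14.
G_1 = 14. HB_5(14) = 2·5 + 4. Bump = 16. G_2 = 15.

1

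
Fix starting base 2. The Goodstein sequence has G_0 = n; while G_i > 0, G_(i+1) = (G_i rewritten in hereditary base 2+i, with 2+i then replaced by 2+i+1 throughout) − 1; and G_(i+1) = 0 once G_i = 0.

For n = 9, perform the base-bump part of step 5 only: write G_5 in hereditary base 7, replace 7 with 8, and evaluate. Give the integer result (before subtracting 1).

G_0=9  [base 2] 2^(2 + 1) + 1  →[2↦3]→  3^(3 + 1) + 1 = 82  −1 ⇒ G_1=81
G_1=81  [base 3] 3^(3 + 1)  →[3↦4]→  4^(4 + 1) = 1024  −1 ⇒ G_2=1023
G_2=1023  [base 4] 3·4^4 + 3·4^3 + 3·4^2 + 3·4 + 3  →[4↦5]→  3·5^5 + 3·5^3 + 3·5^2 + 3·5 + 3 = 9843  −1 ⇒ G_3=9842
G_3=9842  [base 5] 3·5^5 + 3·5^3 + 3·5^2 + 3·5 + 2  →[5↦6]→  3·6^6 + 3·6^3 + 3·6^2 + 3·6 + 2 = 140744  −1 ⇒ G_4=140743
G_4=140743  [base 6] 3·6^6 + 3·6^3 + 3·6^2 + 3·6 + 1  →[6↦7]→  3·7^7 + 3·7^3 + 3·7^2 + 3·7 + 1 = 2471827  −1 ⇒ G_5=2471826

50333400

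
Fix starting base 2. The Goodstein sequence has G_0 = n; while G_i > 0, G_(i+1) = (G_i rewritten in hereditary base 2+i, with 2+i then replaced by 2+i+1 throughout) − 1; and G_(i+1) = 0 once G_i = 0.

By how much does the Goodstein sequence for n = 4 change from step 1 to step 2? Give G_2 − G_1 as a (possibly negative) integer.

4 —HB2→ 2^2 —bump→ 3^3 = 27 —(−1)→ 26
26 —HB3→ 2·3^2 + 2·3 + 2 —bump→ 2·4^2 + 2·4 + 2 = 42 —(−1)→ 41

15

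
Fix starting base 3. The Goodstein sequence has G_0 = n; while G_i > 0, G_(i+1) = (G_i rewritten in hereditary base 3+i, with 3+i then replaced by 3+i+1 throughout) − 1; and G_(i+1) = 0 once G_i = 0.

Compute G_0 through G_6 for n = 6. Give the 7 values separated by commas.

6, 7, 7, 7, 7, 7, 6

(0) 6|_3 = 2·3 ↦ 2·4|_4 = 8 ⇒ 7
(1) 7|_4 = 4 + 3 ↦ 5 + 3|_5 = 8 ⇒ 7
(2) 7|_5 = 5 + 2 ↦ 6 + 2|_6 = 8 ⇒ 7
(3) 7|_6 = 6 + 1 ↦ 7 + 1|_7 = 8 ⇒ 7
(4) 7|_7 = 7 ↦ 8|_8 = 8 ⇒ 7
(5) 7|_8 = 7 ↦ 7|_9 = 7 ⇒ 6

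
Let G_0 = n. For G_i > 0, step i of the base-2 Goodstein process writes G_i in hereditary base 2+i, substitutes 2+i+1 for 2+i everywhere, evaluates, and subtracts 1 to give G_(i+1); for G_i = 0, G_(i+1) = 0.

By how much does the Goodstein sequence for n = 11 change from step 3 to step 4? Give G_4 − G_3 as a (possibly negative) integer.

264310

G_0 = 11. HB_2(11) = 2^(2 + 1) + 2 + 1. Bump = 85. G_1 = 84.
G_1 = 84. HB_3(84) = 3^(3 + 1) + 3. Bump = 1028. G_2 = 1027.
G_2 = 1027. HB_4(1027) = 4^(4 + 1) + 3. Bump = 15628. G_3 = 15627.
G_3 = 15627. HB_5(15627) = 5^(5 + 1) + 2. Bump = 279938. G_4 = 279937.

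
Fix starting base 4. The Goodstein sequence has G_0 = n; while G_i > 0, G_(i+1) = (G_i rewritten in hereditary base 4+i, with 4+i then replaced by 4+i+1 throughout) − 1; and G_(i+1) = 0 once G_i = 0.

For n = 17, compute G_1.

G_0=17  [base 4] 4^2 + 1  →[4↦5]→  5^2 + 1 = 26  −1 ⇒ G_1=25
G_1=25  [base 5] 5^2  →[5↦6]→  6^2 = 36  −1 ⇒ G_2=35

25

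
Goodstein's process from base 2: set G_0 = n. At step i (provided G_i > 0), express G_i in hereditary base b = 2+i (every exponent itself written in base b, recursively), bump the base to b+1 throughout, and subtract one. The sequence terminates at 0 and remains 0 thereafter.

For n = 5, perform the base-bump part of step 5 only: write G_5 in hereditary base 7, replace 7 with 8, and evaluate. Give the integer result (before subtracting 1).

1752

G_0 = 5. HB_2(5) = 2^2 + 1. Bump = 28. G_1 = 27.
G_1 = 27. HB_3(27) = 3^3. Bump = 256. G_2 = 255.
G_2 = 255. HB_4(255) = 3·4^3 + 3·4^2 + 3·4 + 3. Bump = 468. G_3 = 467.
G_3 = 467. HB_5(467) = 3·5^3 + 3·5^2 + 3·5 + 2. Bump = 776. G_4 = 775.
G_4 = 775. HB_6(775) = 3·6^3 + 3·6^2 + 3·6 + 1. Bump = 1198. G_5 = 1197.
G_5 = 1197. HB_7(1197) = 3·7^3 + 3·7^2 + 3·7. Bump = 1752. G_6 = 1751.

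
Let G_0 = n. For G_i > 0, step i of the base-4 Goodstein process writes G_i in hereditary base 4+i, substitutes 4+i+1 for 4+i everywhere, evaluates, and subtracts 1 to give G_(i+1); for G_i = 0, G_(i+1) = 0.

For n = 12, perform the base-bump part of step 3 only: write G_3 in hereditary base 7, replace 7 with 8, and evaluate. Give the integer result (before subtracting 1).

18

i=0: 12 = 3·4 (b=4); 4→5: 3·5 = 15; 15−1 = 14
i=1: 14 = 2·5 + 4 (b=5); 5→6: 2·6 + 4 = 16; 16−1 = 15
i=2: 15 = 2·6 + 3 (b=6); 6→7: 2·7 + 3 = 17; 17−1 = 16
i=3: 16 = 2·7 + 2 (b=7); 7→8: 2·8 + 2 = 18; 18−1 = 17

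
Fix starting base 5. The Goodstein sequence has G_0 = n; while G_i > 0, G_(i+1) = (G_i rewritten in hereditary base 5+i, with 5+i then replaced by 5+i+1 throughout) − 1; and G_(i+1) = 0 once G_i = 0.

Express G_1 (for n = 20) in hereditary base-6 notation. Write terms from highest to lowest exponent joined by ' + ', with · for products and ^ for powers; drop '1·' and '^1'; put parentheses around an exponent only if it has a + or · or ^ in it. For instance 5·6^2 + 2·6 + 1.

3·6 + 5

G_0 = 20. HB_5(20) = 4·5. Bump = 24. G_1 = 23.
G_1 = 23. HB_6(23) = 3·6 + 5. Bump = 26. G_2 = 25.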